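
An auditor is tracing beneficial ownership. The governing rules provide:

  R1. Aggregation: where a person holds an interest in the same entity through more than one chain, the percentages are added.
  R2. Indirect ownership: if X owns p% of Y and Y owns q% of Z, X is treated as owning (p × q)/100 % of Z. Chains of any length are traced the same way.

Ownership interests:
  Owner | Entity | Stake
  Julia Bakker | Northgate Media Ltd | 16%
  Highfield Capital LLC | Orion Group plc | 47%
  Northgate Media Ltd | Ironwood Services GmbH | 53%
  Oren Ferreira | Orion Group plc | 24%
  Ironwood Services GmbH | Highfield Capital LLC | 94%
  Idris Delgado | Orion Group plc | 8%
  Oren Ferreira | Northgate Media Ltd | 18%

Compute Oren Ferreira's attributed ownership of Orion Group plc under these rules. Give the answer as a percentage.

28.214772%

Chain via Northgate Media Ltd → Ironwood Services GmbH → Highfield Capital LLC (R2): 18% × 53% × 94% × 47% = 4.214772% of Orion Group plc.
Direct interest in Orion Group plc: 24%.
Aggregating (R1): 4.214772% + 24% = 28.214772%.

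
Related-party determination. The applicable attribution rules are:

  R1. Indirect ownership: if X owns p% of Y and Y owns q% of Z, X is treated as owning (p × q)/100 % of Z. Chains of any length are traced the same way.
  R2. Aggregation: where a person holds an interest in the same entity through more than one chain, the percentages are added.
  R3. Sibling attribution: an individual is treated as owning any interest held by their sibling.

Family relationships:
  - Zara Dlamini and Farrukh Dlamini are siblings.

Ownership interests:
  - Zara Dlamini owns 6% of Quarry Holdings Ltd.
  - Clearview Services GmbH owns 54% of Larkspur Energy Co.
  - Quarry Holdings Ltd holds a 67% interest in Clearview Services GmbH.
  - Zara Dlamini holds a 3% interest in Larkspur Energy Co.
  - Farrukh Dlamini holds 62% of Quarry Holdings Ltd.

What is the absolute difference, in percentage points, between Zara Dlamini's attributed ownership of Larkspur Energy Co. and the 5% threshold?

22.6024

By sibling attribution (R3), Zara Dlamini is treated as also owning Farrukh Dlamini's interest in Quarry Holdings Ltd, giving 6% + 62% = 68%.
Chain via Quarry Holdings Ltd → Clearview Services GmbH (R1): 68% × 67% × 54% = 24.6024% of Larkspur Energy Co.
Direct interest in Larkspur Energy Co: 3%.
Aggregating (R2): 24.6024% + 3% = 27.6024%.
27.6024% exceeds the 5% threshold by 22.6024 percentage points.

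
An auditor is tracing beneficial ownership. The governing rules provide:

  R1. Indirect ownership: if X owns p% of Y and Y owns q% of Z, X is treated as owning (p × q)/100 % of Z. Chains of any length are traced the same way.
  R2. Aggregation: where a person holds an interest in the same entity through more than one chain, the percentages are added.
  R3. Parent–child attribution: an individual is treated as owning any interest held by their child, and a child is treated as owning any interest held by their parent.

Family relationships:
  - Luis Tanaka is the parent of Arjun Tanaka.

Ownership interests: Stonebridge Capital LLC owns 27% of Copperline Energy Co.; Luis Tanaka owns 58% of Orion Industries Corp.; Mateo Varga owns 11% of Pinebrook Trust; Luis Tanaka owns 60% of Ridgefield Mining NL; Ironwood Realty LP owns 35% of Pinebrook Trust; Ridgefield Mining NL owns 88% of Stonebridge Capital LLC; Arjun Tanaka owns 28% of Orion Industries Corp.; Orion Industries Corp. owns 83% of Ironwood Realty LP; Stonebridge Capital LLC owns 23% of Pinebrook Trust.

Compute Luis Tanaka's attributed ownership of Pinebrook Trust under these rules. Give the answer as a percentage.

By parent–child attribution (R3), Luis Tanaka is treated as also owning Arjun Tanaka's interest in Orion Industries Corp, giving 58% + 28% = 86%.
Chain via Orion Industries Corp. → Ironwood Realty LP (R1): 86% × 83% × 35% = 24.983% of Pinebrook Trust.
Chain via Ridgefield Mining NL → Stonebridge Capital LLC (R1): 60% × 88% × 23% = 12.144% of Pinebrook Trust.
Aggregating (R2): 24.983% + 12.144% = 37.127%.

37.127%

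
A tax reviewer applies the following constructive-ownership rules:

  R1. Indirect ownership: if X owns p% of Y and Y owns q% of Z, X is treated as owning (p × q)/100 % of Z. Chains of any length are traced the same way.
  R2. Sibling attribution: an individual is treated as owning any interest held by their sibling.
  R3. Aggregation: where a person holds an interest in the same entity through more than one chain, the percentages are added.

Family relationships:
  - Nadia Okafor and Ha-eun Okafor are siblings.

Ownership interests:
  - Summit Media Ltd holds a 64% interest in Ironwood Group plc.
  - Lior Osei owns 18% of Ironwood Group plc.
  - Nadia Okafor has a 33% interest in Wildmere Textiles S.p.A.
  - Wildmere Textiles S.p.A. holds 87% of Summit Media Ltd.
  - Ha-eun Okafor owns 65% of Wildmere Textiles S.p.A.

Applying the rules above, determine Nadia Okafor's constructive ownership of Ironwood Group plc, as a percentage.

54.5664%

By sibling attribution (R2), Nadia Okafor is treated as also owning Ha-eun Okafor's interest in Wildmere Textiles S.p.A, giving 33% + 65% = 98%.
Chain via Wildmere Textiles S.p.A. → Summit Media Ltd (R1): 98% × 87% × 64% = 54.5664% of Ironwood Group plc.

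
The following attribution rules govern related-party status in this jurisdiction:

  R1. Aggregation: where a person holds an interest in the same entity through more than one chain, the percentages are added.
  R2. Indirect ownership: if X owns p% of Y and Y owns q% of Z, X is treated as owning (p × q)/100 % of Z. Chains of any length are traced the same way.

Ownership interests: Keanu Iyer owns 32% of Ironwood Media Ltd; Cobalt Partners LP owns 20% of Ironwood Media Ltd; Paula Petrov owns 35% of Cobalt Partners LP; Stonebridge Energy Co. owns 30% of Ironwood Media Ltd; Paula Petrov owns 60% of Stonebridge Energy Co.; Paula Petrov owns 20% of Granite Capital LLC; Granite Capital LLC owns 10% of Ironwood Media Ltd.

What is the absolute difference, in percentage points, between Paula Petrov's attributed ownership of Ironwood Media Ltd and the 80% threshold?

53

Chain via Granite Capital LLC (R2): 20% × 10% = 2% of Ironwood Media Ltd.
Chain via Stonebridge Energy Co. (R2): 60% × 30% = 18% of Ironwood Media Ltd.
Chain via Cobalt Partners LP (R2): 35% × 20% = 7% of Ironwood Media Ltd.
Aggregating (R1): 2% + 18% + 7% = 27%.
27% falls short of the 80% threshold by 53 percentage points.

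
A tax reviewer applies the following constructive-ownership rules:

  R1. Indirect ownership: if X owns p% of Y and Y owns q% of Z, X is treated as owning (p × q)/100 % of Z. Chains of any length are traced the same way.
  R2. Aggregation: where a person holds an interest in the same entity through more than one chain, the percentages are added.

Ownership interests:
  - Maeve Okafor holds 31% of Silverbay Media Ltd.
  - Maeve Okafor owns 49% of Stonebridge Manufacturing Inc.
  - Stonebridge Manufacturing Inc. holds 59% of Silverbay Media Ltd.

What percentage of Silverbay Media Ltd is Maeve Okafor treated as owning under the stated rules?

59.91%

Chain via Stonebridge Manufacturing Inc. (R1): 49% × 59% = 28.91% of Silverbay Media Ltd.
Direct interest in Silverbay Media Ltd: 31%.
Aggregating (R2): 28.91% + 31% = 59.91%.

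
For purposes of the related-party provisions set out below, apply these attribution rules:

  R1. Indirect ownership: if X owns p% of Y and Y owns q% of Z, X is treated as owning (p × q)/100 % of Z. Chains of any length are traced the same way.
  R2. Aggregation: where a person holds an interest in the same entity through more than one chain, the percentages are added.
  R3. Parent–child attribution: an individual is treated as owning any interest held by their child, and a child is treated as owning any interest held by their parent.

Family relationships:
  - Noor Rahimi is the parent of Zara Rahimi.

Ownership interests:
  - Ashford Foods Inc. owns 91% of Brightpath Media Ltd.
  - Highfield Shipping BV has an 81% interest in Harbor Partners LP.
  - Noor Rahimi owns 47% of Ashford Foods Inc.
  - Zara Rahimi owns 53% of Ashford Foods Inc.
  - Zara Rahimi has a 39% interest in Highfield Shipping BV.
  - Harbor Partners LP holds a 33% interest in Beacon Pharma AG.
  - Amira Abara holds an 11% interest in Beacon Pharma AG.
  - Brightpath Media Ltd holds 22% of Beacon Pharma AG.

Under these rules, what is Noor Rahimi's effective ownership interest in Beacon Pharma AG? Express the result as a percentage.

30.4447%

By parent–child attribution (R3), Noor Rahimi is treated as also owning Zara Rahimi's interest in Ashford Foods Inc, giving 47% + 53% = 100%.
By parent–child attribution (R3), Noor Rahimi is treated as owning Zara Rahimi's 39% interest in Highfield Shipping BV.
Chain via Ashford Foods Inc. → Brightpath Media Ltd (R1): 100% × 91% × 22% = 20.02% of Beacon Pharma AG.
Chain via Highfield Shipping BV → Harbor Partners LP (R1): 39% × 81% × 33% = 10.4247% of Beacon Pharma AG.
Aggregating (R2): 20.02% + 10.4247% = 30.4447%.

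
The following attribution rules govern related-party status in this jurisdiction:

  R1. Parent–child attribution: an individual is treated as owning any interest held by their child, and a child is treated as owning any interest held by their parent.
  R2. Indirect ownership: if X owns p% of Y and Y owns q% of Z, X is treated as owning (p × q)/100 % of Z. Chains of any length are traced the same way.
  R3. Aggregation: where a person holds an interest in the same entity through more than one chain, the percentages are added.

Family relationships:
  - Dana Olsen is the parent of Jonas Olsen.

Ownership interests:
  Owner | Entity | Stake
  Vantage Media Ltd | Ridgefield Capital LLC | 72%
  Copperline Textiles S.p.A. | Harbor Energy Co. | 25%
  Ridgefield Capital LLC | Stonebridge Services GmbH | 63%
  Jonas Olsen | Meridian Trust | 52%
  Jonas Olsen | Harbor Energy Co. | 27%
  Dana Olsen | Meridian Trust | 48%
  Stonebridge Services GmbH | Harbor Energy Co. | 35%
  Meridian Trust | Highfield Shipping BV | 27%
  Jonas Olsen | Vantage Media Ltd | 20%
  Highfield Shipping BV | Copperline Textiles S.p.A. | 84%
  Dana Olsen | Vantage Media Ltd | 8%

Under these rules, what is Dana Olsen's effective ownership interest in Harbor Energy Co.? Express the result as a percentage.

37.11528%

By parent–child attribution (R1), Dana Olsen is treated as also owning Jonas Olsen's interest in Meridian Trust, giving 48% + 52% = 100%.
By parent–child attribution (R1), Dana Olsen is treated as also owning Jonas Olsen's interest in Vantage Media Ltd, giving 8% + 20% = 28%.
By parent–child attribution (R1), Dana Olsen is treated as owning Jonas Olsen's 27% interest in Harbor Energy Co.
Chain via Meridian Trust → Highfield Shipping BV → Copperline Textiles S.p.A. (R2): 100% × 27% × 84% × 25% = 5.67% of Harbor Energy Co.
Chain via Vantage Media Ltd → Ridgefield Capital LLC → Stonebridge Services GmbH (R2): 28% × 72% × 63% × 35% = 4.44528% of Harbor Energy Co.
Direct interest in Harbor Energy Co: 27%.
Aggregating (R3): 5.67% + 4.44528% + 27% = 37.11528%.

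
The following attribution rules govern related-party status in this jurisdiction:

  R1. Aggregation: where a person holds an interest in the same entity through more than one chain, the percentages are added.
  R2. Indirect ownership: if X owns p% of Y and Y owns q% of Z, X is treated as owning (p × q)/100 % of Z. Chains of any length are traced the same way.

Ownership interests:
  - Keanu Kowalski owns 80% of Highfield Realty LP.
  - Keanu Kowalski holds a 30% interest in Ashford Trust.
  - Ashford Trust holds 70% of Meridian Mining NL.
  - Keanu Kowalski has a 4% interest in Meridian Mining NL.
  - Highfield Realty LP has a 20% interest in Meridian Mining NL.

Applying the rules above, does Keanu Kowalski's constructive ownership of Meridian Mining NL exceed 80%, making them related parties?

No

Chain via Ashford Trust (R2): 30% × 70% = 21% of Meridian Mining NL.
Chain via Highfield Realty LP (R2): 80% × 20% = 16% of Meridian Mining NL.
Direct interest in Meridian Mining NL: 4%.
Aggregating (R1): 21% + 16% + 4% = 41%.
41% does not exceed the 80% threshold, so Keanu is not a related party to Meridian Mining NL.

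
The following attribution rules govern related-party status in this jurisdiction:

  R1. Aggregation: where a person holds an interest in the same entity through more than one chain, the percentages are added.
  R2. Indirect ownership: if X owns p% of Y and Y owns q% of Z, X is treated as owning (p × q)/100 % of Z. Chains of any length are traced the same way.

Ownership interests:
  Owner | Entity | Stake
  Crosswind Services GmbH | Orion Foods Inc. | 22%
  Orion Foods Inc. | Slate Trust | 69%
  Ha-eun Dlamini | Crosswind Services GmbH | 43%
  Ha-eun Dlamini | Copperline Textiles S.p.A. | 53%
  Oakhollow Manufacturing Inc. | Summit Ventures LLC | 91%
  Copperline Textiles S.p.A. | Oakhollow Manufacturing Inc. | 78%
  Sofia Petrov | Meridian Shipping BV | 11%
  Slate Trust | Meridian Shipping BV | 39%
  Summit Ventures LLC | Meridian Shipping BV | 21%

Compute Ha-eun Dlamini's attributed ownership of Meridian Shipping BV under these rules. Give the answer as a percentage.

10.44576%

Chain via Copperline Textiles S.p.A. → Oakhollow Manufacturing Inc. → Summit Ventures LLC (R2): 53% × 78% × 91% × 21% = 7.900074% of Meridian Shipping BV.
Chain via Crosswind Services GmbH → Orion Foods Inc. → Slate Trust (R2): 43% × 22% × 69% × 39% = 2.545686% of Meridian Shipping BV.
Aggregating (R1): 7.900074% + 2.545686% = 10.44576%.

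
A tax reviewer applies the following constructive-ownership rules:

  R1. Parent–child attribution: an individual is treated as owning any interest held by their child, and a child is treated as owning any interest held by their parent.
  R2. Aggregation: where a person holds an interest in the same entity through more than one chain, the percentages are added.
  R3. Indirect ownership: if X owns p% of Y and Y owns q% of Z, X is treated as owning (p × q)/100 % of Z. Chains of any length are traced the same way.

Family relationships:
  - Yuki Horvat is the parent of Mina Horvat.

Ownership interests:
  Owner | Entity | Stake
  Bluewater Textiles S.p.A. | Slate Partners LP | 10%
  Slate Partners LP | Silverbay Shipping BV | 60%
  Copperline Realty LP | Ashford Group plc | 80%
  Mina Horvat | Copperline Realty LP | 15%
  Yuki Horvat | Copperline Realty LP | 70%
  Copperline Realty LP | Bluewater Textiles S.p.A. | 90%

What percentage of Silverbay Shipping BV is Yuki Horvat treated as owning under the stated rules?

4.59%

By parent–child attribution (R1), Yuki Horvat is treated as also owning Mina Horvat's interest in Copperline Realty LP, giving 70% + 15% = 85%.
Chain via Copperline Realty LP → Bluewater Textiles S.p.A. → Slate Partners LP (R3): 85% × 90% × 10% × 60% = 4.59% of Silverbay Shipping BV.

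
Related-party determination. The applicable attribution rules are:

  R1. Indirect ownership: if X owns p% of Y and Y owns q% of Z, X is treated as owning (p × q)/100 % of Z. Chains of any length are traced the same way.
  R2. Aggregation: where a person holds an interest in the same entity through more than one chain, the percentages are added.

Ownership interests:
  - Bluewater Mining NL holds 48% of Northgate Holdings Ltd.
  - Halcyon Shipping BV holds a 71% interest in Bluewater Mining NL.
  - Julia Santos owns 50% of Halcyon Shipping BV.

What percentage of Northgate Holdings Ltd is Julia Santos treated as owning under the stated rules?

17.04%

Chain via Halcyon Shipping BV → Bluewater Mining NL (R1): 50% × 71% × 48% = 17.04% of Northgate Holdings Ltd.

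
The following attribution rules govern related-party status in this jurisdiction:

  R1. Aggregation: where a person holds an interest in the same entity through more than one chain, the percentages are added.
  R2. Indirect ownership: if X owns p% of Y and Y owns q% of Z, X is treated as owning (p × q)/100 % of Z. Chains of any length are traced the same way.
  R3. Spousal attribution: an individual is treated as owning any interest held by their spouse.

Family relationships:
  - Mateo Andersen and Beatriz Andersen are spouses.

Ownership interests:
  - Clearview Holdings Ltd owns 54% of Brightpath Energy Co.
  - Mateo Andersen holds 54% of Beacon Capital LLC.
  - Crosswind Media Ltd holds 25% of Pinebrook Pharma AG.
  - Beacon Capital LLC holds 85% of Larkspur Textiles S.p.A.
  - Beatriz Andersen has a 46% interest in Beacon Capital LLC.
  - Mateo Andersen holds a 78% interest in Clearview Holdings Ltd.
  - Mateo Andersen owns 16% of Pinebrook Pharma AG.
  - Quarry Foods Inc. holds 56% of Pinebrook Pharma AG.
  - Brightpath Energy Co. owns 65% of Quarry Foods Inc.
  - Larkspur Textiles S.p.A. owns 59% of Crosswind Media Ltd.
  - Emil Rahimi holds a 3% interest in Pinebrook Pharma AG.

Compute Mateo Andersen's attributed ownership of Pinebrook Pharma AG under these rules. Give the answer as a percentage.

43.86918%

By spousal attribution (R3), Mateo Andersen is treated as also owning Beatriz Andersen's interest in Beacon Capital LLC, giving 54% + 46% = 100%.
Chain via Beacon Capital LLC → Larkspur Textiles S.p.A. → Crosswind Media Ltd (R2): 100% × 85% × 59% × 25% = 12.5375% of Pinebrook Pharma AG.
Chain via Clearview Holdings Ltd → Brightpath Energy Co. → Quarry Foods Inc. (R2): 78% × 54% × 65% × 56% = 15.33168% of Pinebrook Pharma AG.
Direct interest in Pinebrook Pharma AG: 16%.
Aggregating (R1): 12.5375% + 15.33168% + 16% = 43.86918%.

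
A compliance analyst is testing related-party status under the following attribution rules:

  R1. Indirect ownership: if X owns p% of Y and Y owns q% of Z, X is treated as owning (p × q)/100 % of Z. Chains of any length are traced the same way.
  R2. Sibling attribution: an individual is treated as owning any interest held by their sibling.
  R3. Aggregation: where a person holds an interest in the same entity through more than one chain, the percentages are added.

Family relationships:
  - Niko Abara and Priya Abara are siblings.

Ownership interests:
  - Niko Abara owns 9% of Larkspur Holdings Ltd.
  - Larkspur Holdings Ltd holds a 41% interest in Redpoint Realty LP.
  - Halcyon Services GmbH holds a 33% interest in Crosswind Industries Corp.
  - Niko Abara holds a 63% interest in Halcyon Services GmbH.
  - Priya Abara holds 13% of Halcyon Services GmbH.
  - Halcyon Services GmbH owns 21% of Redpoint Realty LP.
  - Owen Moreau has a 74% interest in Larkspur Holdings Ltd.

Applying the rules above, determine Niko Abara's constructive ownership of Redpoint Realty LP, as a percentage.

19.65%

By sibling attribution (R2), Niko Abara is treated as also owning Priya Abara's interest in Halcyon Services GmbH, giving 63% + 13% = 76%.
Chain via Larkspur Holdings Ltd (R1): 9% × 41% = 3.69% of Redpoint Realty LP.
Chain via Halcyon Services GmbH (R1): 76% × 21% = 15.96% of Redpoint Realty LP.
Aggregating (R3): 3.69% + 15.96% = 19.65%.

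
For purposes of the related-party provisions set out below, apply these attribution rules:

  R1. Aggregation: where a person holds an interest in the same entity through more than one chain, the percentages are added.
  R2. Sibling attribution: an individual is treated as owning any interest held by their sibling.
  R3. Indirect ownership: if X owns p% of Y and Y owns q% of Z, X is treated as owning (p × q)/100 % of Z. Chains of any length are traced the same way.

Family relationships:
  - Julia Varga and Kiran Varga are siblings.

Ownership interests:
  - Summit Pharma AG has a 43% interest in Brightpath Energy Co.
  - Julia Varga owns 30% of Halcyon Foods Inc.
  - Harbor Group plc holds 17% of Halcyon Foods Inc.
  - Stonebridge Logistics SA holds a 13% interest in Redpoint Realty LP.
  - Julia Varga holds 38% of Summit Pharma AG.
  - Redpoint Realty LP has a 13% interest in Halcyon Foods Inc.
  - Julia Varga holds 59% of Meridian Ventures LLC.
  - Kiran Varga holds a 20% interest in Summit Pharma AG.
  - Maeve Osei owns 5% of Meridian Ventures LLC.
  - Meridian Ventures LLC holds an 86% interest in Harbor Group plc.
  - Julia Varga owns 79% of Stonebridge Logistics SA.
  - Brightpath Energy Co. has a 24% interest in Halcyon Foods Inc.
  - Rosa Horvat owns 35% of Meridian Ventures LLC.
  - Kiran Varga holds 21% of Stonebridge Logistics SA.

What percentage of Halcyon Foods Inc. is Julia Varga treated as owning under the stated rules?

46.3014%

By sibling attribution (R2), Julia Varga is treated as also owning Kiran Varga's interest in Stonebridge Logistics SA, giving 79% + 21% = 100%.
By sibling attribution (R2), Julia Varga is treated as also owning Kiran Varga's interest in Summit Pharma AG, giving 38% + 20% = 58%.
Chain via Stonebridge Logistics SA → Redpoint Realty LP (R3): 100% × 13% × 13% = 1.69% of Halcyon Foods Inc.
Chain via Summit Pharma AG → Brightpath Energy Co. (R3): 58% × 43% × 24% = 5.9856% of Halcyon Foods Inc.
Chain via Meridian Ventures LLC → Harbor Group plc (R3): 59% × 86% × 17% = 8.6258% of Halcyon Foods Inc.
Direct interest in Halcyon Foods Inc: 30%.
Aggregating (R1): 1.69% + 5.9856% + 8.6258% + 30% = 46.3014%.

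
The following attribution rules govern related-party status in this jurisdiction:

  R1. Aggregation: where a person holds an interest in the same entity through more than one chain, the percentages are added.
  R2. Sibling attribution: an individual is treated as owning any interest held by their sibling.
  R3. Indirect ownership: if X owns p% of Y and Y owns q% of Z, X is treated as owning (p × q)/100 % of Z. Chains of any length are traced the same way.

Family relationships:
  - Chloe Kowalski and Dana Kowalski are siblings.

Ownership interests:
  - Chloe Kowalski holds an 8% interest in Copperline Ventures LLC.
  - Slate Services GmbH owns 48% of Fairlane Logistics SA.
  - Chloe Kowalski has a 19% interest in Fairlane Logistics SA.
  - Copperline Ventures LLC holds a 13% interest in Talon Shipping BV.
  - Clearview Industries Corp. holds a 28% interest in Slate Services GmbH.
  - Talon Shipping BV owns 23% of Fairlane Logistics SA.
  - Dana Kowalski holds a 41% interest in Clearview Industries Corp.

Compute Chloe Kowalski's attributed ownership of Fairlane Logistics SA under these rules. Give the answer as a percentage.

By sibling attribution (R2), Chloe Kowalski is treated as owning Dana Kowalski's 41% interest in Clearview Industries Corp.
Chain via Copperline Ventures LLC → Talon Shipping BV (R3): 8% × 13% × 23% = 0.2392% of Fairlane Logistics SA.
Direct interest in Fairlane Logistics SA: 19%.
Chain via Clearview Industries Corp. → Slate Services GmbH (R3): 41% × 28% × 48% = 5.5104% of Fairlane Logistics SA.
Aggregating (R1): 0.2392% + 19% + 5.5104% = 24.7496%.

24.7496%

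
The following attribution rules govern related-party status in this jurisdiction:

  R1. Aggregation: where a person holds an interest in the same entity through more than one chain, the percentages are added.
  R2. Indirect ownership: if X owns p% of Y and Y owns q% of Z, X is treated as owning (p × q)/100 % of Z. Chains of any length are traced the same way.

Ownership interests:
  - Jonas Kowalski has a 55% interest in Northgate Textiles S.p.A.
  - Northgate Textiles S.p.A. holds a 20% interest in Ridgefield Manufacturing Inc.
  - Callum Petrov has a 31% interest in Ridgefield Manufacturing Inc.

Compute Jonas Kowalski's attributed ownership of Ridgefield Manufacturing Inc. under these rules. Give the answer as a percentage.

Chain via Northgate Textiles S.p.A. (R2): 55% × 20% = 11% of Ridgefield Manufacturing Inc.

11%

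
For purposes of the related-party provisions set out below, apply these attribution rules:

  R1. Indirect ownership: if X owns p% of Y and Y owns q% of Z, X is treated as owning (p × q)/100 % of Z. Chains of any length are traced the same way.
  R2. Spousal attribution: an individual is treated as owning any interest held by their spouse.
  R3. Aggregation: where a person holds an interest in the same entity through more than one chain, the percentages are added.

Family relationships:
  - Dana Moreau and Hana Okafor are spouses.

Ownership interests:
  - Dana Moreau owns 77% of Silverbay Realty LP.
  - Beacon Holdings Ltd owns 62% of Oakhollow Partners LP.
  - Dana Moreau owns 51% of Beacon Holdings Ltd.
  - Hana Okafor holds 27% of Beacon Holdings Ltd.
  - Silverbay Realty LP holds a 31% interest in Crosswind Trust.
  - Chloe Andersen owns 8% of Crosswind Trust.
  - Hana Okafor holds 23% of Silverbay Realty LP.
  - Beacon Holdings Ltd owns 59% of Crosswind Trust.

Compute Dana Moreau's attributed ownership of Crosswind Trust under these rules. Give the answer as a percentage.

By spousal attribution (R2), Dana Moreau is treated as also owning Hana Okafor's interest in Silverbay Realty LP, giving 77% + 23% = 100%.
By spousal attribution (R2), Dana Moreau is treated as also owning Hana Okafor's interest in Beacon Holdings Ltd, giving 51% + 27% = 78%.
Chain via Silverbay Realty LP (R1): 100% × 31% = 31% of Crosswind Trust.
Chain via Beacon Holdings Ltd (R1): 78% × 59% = 46.02% of Crosswind Trust.
Aggregating (R3): 31% + 46.02% = 77.02%.

77.02%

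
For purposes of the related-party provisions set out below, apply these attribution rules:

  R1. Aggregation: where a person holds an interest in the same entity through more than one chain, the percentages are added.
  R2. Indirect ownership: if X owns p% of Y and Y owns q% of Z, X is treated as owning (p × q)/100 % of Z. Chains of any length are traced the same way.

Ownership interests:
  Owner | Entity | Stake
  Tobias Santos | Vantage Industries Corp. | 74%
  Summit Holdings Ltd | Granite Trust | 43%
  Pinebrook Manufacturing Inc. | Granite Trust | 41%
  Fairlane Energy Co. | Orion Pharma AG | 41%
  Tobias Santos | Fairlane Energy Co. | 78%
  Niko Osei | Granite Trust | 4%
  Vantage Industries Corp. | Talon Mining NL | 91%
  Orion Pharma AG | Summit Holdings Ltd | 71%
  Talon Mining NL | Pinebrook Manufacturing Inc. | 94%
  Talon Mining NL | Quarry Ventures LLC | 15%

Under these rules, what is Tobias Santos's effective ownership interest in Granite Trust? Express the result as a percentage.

35.71633%

Chain via Vantage Industries Corp. → Talon Mining NL → Pinebrook Manufacturing Inc. (R2): 74% × 91% × 94% × 41% = 25.952836% of Granite Trust.
Chain via Fairlane Energy Co. → Orion Pharma AG → Summit Holdings Ltd (R2): 78% × 41% × 71% × 43% = 9.763494% of Granite Trust.
Aggregating (R1): 25.952836% + 9.763494% = 35.71633%.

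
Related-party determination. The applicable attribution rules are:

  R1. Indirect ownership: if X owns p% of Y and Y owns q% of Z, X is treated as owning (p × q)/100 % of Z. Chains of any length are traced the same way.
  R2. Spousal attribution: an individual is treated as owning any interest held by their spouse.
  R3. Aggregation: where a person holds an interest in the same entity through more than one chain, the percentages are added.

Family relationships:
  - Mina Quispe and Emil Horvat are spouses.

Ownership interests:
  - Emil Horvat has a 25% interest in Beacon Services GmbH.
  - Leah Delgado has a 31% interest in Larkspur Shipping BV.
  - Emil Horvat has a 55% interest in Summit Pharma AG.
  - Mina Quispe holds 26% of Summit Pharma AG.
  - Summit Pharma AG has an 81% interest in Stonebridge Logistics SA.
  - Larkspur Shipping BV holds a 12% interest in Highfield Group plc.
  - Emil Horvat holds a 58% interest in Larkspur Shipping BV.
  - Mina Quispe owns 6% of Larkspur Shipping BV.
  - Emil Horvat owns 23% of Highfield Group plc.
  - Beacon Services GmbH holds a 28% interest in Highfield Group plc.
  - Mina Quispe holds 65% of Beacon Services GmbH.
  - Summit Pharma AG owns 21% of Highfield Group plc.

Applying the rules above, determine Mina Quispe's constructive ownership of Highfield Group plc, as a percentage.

72.89%

By spousal attribution (R2), Mina Quispe is treated as also owning Emil Horvat's interest in Larkspur Shipping BV, giving 6% + 58% = 64%.
By spousal attribution (R2), Mina Quispe is treated as also owning Emil Horvat's interest in Beacon Services GmbH, giving 65% + 25% = 90%.
By spousal attribution (R2), Mina Quispe is treated as also owning Emil Horvat's interest in Summit Pharma AG, giving 26% + 55% = 81%.
By spousal attribution (R2), Mina Quispe is treated as owning Emil Horvat's 23% interest in Highfield Group plc.
Chain via Larkspur Shipping BV (R1): 64% × 12% = 7.68% of Highfield Group plc.
Chain via Beacon Services GmbH (R1): 90% × 28% = 25.2% of Highfield Group plc.
Chain via Summit Pharma AG (R1): 81% × 21% = 17.01% of Highfield Group plc.
Direct interest in Highfield Group plc: 23%.
Aggregating (R3): 7.68% + 25.2% + 17.01% + 23% = 72.89%.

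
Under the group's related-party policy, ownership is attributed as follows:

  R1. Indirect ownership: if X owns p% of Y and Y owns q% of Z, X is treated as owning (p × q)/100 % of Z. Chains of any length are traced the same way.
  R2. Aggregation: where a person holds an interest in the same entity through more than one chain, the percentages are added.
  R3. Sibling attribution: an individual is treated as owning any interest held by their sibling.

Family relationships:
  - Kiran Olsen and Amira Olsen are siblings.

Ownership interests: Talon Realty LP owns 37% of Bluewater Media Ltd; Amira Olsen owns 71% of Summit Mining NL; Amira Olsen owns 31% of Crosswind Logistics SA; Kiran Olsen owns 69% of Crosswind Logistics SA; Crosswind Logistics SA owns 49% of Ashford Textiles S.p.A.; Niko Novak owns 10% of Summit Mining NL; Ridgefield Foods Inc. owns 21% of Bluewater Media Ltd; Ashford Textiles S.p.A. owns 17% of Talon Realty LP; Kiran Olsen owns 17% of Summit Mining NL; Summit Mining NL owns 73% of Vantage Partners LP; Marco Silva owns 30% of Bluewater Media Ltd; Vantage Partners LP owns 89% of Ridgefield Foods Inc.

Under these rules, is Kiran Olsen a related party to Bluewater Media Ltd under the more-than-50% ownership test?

By sibling attribution (R3), Kiran Olsen is treated as also owning Amira Olsen's interest in Summit Mining NL, giving 17% + 71% = 88%.
By sibling attribution (R3), Kiran Olsen is treated as also owning Amira Olsen's interest in Crosswind Logistics SA, giving 69% + 31% = 100%.
Chain via Summit Mining NL → Vantage Partners LP → Ridgefield Foods Inc. (R1): 88% × 73% × 89% × 21% = 12.006456% of Bluewater Media Ltd.
Chain via Crosswind Logistics SA → Ashford Textiles S.p.A. → Talon Realty LP (R1): 100% × 49% × 17% × 37% = 3.0821% of Bluewater Media Ltd.
Aggregating (R2): 12.006456% + 3.0821% = 15.088556%.
15.088556% does not exceed the 50% threshold, so Kiran is not a related party to Bluewater Media Ltd.

No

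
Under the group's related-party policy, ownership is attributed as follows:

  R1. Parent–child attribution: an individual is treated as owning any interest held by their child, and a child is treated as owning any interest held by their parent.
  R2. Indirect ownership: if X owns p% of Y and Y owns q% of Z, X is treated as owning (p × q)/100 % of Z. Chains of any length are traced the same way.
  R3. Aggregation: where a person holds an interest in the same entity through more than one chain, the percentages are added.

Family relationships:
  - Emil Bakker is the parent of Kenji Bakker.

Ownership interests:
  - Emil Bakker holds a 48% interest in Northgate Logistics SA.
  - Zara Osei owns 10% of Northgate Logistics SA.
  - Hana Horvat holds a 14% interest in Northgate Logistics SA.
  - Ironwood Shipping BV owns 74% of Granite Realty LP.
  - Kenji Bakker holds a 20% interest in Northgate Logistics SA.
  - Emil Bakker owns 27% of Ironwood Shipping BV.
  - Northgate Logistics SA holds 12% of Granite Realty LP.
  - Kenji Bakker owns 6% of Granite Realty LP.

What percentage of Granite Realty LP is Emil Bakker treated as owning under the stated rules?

By parent–child attribution (R1), Emil Bakker is treated as also owning Kenji Bakker's interest in Northgate Logistics SA, giving 48% + 20% = 68%.
By parent–child attribution (R1), Emil Bakker is treated as owning Kenji Bakker's 6% interest in Granite Realty LP.
Chain via Ironwood Shipping BV (R2): 27% × 74% = 19.98% of Granite Realty LP.
Chain via Northgate Logistics SA (R2): 68% × 12% = 8.16% of Granite Realty LP.
Direct interest in Granite Realty LP: 6%.
Aggregating (R3): 19.98% + 8.16% + 6% = 34.14%.

34.14%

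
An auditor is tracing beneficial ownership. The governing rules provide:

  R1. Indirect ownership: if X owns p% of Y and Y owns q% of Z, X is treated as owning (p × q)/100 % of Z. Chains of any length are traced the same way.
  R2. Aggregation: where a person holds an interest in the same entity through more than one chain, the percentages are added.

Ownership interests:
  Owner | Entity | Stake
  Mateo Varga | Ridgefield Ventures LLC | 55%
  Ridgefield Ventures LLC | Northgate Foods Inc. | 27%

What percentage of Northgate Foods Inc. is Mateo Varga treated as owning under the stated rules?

14.85%

Chain via Ridgefield Ventures LLC (R1): 55% × 27% = 14.85% of Northgate Foods Inc.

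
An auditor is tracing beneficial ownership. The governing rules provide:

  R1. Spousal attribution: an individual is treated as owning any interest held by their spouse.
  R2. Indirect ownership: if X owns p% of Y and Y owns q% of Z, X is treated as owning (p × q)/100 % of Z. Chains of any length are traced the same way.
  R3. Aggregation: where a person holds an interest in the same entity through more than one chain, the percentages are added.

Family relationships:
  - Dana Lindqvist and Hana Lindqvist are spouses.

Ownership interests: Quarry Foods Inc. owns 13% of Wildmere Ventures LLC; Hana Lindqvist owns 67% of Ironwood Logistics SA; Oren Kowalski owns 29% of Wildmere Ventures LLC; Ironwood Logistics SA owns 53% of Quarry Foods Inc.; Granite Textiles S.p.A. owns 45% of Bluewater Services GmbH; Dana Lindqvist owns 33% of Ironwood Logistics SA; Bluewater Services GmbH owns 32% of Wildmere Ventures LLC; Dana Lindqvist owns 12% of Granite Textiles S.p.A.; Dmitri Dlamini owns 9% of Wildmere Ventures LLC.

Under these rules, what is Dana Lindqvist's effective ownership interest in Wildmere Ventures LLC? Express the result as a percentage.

By spousal attribution (R1), Dana Lindqvist is treated as also owning Hana Lindqvist's interest in Ironwood Logistics SA, giving 33% + 67% = 100%.
Chain via Granite Textiles S.p.A. → Bluewater Services GmbH (R2): 12% × 45% × 32% = 1.728% of Wildmere Ventures LLC.
Chain via Ironwood Logistics SA → Quarry Foods Inc. (R2): 100% × 53% × 13% = 6.89% of Wildmere Ventures LLC.
Aggregating (R3): 1.728% + 6.89% = 8.618%.

8.618%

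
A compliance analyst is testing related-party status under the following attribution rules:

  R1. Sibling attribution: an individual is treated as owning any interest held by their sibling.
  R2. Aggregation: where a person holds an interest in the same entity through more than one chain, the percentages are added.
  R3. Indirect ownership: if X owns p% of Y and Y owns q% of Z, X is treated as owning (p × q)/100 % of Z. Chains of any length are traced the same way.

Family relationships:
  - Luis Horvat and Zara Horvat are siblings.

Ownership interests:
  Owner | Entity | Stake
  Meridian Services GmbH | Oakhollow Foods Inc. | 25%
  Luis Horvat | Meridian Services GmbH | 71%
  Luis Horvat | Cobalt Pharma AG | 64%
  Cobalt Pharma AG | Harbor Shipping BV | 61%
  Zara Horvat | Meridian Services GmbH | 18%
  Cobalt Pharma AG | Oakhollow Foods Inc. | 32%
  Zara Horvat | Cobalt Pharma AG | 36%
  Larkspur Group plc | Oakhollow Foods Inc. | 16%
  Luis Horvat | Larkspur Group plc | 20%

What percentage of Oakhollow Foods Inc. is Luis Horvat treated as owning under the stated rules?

By sibling attribution (R1), Luis Horvat is treated as also owning Zara Horvat's interest in Cobalt Pharma AG, giving 64% + 36% = 100%.
By sibling attribution (R1), Luis Horvat is treated as also owning Zara Horvat's interest in Meridian Services GmbH, giving 71% + 18% = 89%.
Chain via Cobalt Pharma AG (R3): 100% × 32% = 32% of Oakhollow Foods Inc.
Chain via Meridian Services GmbH (R3): 89% × 25% = 22.25% of Oakhollow Foods Inc.
Chain via Larkspur Group plc (R3): 20% × 16% = 3.2% of Oakhollow Foods Inc.
Aggregating (R2): 32% + 22.25% + 3.2% = 57.45%.

57.45%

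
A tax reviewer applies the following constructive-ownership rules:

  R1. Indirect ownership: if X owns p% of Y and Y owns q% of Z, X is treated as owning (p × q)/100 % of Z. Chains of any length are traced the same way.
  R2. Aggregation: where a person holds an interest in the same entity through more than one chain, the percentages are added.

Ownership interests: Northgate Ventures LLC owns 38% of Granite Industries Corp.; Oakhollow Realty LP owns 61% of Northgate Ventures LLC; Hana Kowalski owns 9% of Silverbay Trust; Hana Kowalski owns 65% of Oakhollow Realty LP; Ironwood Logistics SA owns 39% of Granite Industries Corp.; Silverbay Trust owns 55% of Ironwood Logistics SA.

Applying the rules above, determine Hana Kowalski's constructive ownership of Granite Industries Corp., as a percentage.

Chain via Silverbay Trust → Ironwood Logistics SA (R1): 9% × 55% × 39% = 1.9305% of Granite Industries Corp.
Chain via Oakhollow Realty LP → Northgate Ventures LLC (R1): 65% × 61% × 38% = 15.067% of Granite Industries Corp.
Aggregating (R2): 1.9305% + 15.067% = 16.9975%.

16.9975%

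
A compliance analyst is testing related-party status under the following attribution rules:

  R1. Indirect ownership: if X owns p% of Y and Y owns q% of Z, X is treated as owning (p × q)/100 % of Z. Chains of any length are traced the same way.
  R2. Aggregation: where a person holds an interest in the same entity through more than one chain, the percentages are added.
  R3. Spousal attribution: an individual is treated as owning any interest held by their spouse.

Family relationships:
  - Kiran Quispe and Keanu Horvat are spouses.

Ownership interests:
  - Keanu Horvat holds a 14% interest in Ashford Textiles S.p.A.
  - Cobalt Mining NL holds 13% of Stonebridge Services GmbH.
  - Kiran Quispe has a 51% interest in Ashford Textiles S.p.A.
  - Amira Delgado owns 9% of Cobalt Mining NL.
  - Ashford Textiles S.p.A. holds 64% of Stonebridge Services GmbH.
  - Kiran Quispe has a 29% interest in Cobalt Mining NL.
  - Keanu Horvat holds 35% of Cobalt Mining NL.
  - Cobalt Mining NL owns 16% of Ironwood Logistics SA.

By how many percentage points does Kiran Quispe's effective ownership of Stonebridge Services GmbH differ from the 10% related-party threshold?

39.92

By spousal attribution (R3), Kiran Quispe is treated as also owning Keanu Horvat's interest in Cobalt Mining NL, giving 29% + 35% = 64%.
By spousal attribution (R3), Kiran Quispe is treated as also owning Keanu Horvat's interest in Ashford Textiles S.p.A, giving 51% + 14% = 65%.
Chain via Cobalt Mining NL (R1): 64% × 13% = 8.32% of Stonebridge Services GmbH.
Chain via Ashford Textiles S.p.A. (R1): 65% × 64% = 41.6% of Stonebridge Services GmbH.
Aggregating (R2): 8.32% + 41.6% = 49.92%.
49.92% exceeds the 10% threshold by 39.92 percentage points.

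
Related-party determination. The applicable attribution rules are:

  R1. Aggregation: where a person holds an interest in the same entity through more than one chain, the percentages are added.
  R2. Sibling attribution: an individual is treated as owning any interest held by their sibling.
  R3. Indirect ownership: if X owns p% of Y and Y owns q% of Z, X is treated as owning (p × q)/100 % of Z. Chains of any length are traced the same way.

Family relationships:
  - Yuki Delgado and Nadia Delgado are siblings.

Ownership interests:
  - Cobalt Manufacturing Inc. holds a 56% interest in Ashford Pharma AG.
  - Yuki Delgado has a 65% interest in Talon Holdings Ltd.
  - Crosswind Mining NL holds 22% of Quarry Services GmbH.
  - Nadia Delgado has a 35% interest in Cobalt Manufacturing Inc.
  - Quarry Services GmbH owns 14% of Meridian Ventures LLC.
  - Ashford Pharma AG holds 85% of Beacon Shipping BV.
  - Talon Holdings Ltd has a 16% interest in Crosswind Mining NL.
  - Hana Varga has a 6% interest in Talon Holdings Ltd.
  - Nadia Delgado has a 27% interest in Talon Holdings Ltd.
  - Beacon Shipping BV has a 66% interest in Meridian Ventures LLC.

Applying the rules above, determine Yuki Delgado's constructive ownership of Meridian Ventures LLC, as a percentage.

By sibling attribution (R2), Yuki Delgado is treated as also owning Nadia Delgado's interest in Talon Holdings Ltd, giving 65% + 27% = 92%.
By sibling attribution (R2), Yuki Delgado is treated as owning Nadia Delgado's 35% interest in Cobalt Manufacturing Inc.
Chain via Talon Holdings Ltd → Crosswind Mining NL → Quarry Services GmbH (R3): 92% × 16% × 22% × 14% = 0.453376% of Meridian Ventures LLC.
Chain via Cobalt Manufacturing Inc. → Ashford Pharma AG → Beacon Shipping BV (R3): 35% × 56% × 85% × 66% = 10.9956% of Meridian Ventures LLC.
Aggregating (R1): 0.453376% + 10.9956% = 11.448976%.

11.448976%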